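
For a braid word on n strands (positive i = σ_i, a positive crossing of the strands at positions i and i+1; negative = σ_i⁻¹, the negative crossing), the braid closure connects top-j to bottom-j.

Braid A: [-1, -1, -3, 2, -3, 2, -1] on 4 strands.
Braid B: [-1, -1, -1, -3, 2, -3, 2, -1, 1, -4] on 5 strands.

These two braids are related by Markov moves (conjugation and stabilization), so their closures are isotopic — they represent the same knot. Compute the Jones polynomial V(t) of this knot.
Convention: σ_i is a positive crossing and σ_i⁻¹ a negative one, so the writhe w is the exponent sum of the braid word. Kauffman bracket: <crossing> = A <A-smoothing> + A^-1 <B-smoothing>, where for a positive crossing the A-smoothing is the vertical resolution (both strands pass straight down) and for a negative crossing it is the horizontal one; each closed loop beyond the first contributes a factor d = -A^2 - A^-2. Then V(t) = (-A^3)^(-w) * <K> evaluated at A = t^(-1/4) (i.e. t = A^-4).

t - 1 + 2*t^-1 - 3*t^-2 + 3*t^-3 - 2*t^-4 + 2*t^-5 - t^-6

Derivation:
Markov-equivalent braids have isotopic closures, hence identical knot invariants. Strip the Markov moves from each word to reach a common short braid β, then compute V(t) once on β.
Braid A: s1^-1 s1^-1 s3^-1 s2 s3^-1 s2 s1^-1 on 4 strands has no conjugating prefix/suffix or stabilization to strip; take β = s1^-1 s1^-1 s3^-1 s2 s3^-1 s2 s1^-1.
Braid B: s1^-1 s1^-1 s1^-1 s3^-1 s2 s3^-1 s2 s1^-1 s1 s4^-1 on 5 strands reduces by inverse Markov moves (closure unchanged at each step):
  Destabilize: the word has the form β·s4^-1 where s4^-1 occurs only as the final letter (β ∈ B_4); drop it and the last strand → 4 strands.
  Deconjugate: the word is γ·β·γ⁻¹ with γ = s1^-1 (prefix) and γ⁻¹ = s1 (suffix); strip both.
Reduced to β = s1^-1 s1^-1 s3^-1 s2 s3^-1 s2 s1^-1 on 4 strands, 7 crossings.
Both give the same β = s1^-1 s1^-1 s3^-1 s2 s3^-1 s2 s1^-1 on 4 strands, so one state sum suffices:
Braid: s1^-1 s1^-1 s3^-1 s2 s3^-1 s2 s1^-1 on 4 strands, 7 crossings.
Writhe w = (#positive) - (#negative) = 2 - 5 = -3.
State-sum expansion of <K>. There are 2^7 = 128 states.
Each crossing splits two ways (0=vertical, 1=horizontal). The state's weight is A^(#A-smoothings - #B-smoothings) * d^(loops - 1).
Tabulate the states by total A-exponent and number of loops L (A-exp: L × count):
  A^7: L=5 ×1
  A^5: L=4 ×7
  A^3: L=3 ×20, L=5 ×1
  A^1: L=2 ×27, L=4 ×8
  A^-1: L=1 ×15, L=3 ×19, L=5 ×1
  A^-3: L=2 ×17, L=4 ×4
  A^-5: L=3 ×7
  A^-7: L=4 ×1
Each group contributes A^e * Σ count * d^(L-1):
Powers of d = -A^2 - A^-2: d^2 = A^4 + 2 + A^-4; d^3 = -A^6 - 3*A^2 - 3*A^-2 - A^-6; d^4 = A^8 + 4*A^4 + 6 + 4*A^-4 + A^-8.
  A^7 * (d^4) = A^15 + 4*A^11 + 6*A^7 + 4*A^3 + A^-1
  A^5 * (7*d^3) = -7*A^11 - 21*A^7 - 21*A^3 - 7*A^-1
  A^3 * (20*d^2 + d^4) = A^11 + 24*A^7 + 46*A^3 + 24*A^-1 + A^-5
  A^1 * (27*d + 8*d^3) = -8*A^7 - 51*A^3 - 51*A^-1 - 8*A^-5
  A^-1 * (15 + 19*d^2 + d^4) = A^7 + 23*A^3 + 59*A^-1 + 23*A^-5 + A^-9
  A^-3 * (17*d + 4*d^3) = -4*A^3 - 29*A^-1 - 29*A^-5 - 4*A^-9
  A^-5 * (7*d^2) = 7*A^-1 + 14*A^-5 + 7*A^-9
  A^-7 * (d^3) = -A^-1 - 3*A^-5 - 3*A^-9 - A^-13
Summing the groups: <K> = A^15 - 2*A^11 + 2*A^7 - 3*A^3 + 3*A^-1 - 2*A^-5 + A^-9 - A^-13
Normalise by the writhe: (-A^3)^(-w) = (-A^3)^(3) = -A^9, so f(A) = -A^9 * <K> = -A^24 + 2*A^20 - 2*A^16 + 3*A^12 - 3*A^8 + 2*A^4 - 1 + A^-4.
Substitute A = t^(-1/4), i.e. A^e → t^(-e/4): V(t) = t - 1 + 2*t^-1 - 3*t^-2 + 3*t^-3 - 2*t^-4 + 2*t^-5 - t^-6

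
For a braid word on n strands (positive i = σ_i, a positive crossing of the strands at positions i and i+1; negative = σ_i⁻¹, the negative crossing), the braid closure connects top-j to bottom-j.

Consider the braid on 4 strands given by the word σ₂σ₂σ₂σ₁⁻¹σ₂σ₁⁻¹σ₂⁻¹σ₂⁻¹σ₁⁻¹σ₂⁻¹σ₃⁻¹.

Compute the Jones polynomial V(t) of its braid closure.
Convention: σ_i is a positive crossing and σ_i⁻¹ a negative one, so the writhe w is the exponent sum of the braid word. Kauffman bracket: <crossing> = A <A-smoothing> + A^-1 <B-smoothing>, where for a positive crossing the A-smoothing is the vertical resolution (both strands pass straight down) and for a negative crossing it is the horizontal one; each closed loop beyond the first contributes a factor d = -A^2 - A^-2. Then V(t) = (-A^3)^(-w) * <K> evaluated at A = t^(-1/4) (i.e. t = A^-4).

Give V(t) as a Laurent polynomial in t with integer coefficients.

The presented braid s2 s2 s2 s1^-1 s2 s1^-1 s2^-1 s2^-1 s1^-1 s2^-1 s3^-1 on 4 strands reduces by inverse Markov moves (closure unchanged at each step):
  Destabilize: the word has the form β·s3^-1 where s3^-1 occurs only as the final letter (β ∈ B_3); drop it and the last strand → 3 strands.
  Deconjugate: the word is γ·β·γ⁻¹ with γ = s2 (prefix) and γ⁻¹ = s2^-1 (suffix); strip both.
Reduced to β = s2 s2 s1^-1 s2 s1^-1 s2^-1 s2^-1 s1^-1 on 3 strands, 8 crossings.
Compute on β:
Braid: s2 s2 s1^-1 s2 s1^-1 s2^-1 s2^-1 s1^-1 on 3 strands, 8 crossings.
Writhe w = (#positive) - (#negative) = 3 - 5 = -2.
Enumerate smoothing states for the bracket polynomial. There are 2^8 = 256 states.
Each crossing splits two ways (0=vertical, 1=horizontal). The state's weight is A^(#A-smoothings - #B-smoothings) * d^(loops - 1).
Tabulate the states by total A-exponent and number of loops L (A-exp: L × count):
  A^8: L=4 ×1
  A^6: L=3 ×8
  A^4: L=2 ×23, L=4 ×5
  A^2: L=1 ×22, L=3 ×33, L=5 ×1
  A^0: L=2 ×52, L=4 ×18
  A^-2: L=1 ×13, L=3 ×37, L=5 ×6
  A^-4: L=2 ×14, L=4 ×13, L=6 ×1
  A^-6: L=3 ×6, L=5 ×2
  A^-8: L=4 ×1
Each group contributes A^e * Σ count * d^(L-1):
Powers of d = -A^2 - A^-2: d^2 = A^4 + 2 + A^-4; d^3 = -A^6 - 3*A^2 - 3*A^-2 - A^-6; d^4 = A^8 + 4*A^4 + 6 + 4*A^-4 + A^-8; d^5 = -A^10 - 5*A^6 - 10*A^2 - 10*A^-2 - 5*A^-6 - A^-10.
  A^8 * (d^3) = -A^14 - 3*A^10 - 3*A^6 - A^2
  A^6 * (8*d^2) = 8*A^10 + 16*A^6 + 8*A^2
  A^4 * (23*d + 5*d^3) = -5*A^10 - 38*A^6 - 38*A^2 - 5*A^-2
  A^2 * (22 + 33*d^2 + d^4) = A^10 + 37*A^6 + 94*A^2 + 37*A^-2 + A^-6
  A^0 * (52*d + 18*d^3) = -18*A^6 - 106*A^2 - 106*A^-2 - 18*A^-6
  A^-2 * (13 + 37*d^2 + 6*d^4) = 6*A^6 + 61*A^2 + 123*A^-2 + 61*A^-6 + 6*A^-10
  A^-4 * (14*d + 13*d^3 + d^5) = -A^6 - 18*A^2 - 63*A^-2 - 63*A^-6 - 18*A^-10 - A^-14
  A^-6 * (6*d^2 + 2*d^4) = 2*A^2 + 14*A^-2 + 24*A^-6 + 14*A^-10 + 2*A^-14
  A^-8 * (d^3) = -A^-2 - 3*A^-6 - 3*A^-10 - A^-14
Summing the groups: <K> = -A^14 + A^10 - A^6 + 2*A^2 - A^-2 + 2*A^-6 - A^-10
Normalise by the writhe: (-A^3)^(-w) = (-A^3)^(2) = A^6, so f(A) = A^6 * <K> = -A^20 + A^16 - A^12 + 2*A^8 - A^4 + 2 - A^-4.
Substitute A = t^(-1/4), i.e. A^e → t^(-e/4): V(t) = -t + 2 - t^-1 + 2*t^-2 - t^-3 + t^-4 - t^-5

Answer: -t + 2 - t^-1 + 2*t^-2 - t^-3 + t^-4 - t^-5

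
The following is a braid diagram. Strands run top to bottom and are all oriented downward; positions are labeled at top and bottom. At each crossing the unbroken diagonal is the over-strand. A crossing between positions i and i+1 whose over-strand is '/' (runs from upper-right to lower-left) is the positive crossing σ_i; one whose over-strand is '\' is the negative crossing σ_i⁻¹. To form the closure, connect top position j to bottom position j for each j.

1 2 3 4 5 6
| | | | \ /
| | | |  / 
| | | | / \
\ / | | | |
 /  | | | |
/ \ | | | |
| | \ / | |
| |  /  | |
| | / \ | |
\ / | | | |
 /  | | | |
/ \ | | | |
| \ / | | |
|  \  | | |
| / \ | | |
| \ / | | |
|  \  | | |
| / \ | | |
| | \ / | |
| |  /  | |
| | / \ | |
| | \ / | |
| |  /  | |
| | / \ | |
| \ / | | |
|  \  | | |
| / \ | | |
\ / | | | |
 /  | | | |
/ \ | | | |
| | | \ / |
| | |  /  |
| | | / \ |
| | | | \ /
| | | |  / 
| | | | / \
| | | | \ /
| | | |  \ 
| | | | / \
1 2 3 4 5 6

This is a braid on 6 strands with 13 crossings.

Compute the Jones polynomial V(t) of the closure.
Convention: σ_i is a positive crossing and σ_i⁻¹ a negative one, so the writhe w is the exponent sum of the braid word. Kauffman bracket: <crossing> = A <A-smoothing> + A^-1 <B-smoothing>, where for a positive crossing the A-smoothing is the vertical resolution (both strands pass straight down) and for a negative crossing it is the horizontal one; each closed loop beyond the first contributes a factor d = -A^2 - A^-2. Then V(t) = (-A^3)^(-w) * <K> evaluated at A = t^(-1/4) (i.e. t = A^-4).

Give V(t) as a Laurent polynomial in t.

Reading the diagram top to bottom ('/'-over between positions i,i+1 = s_i, '\'-over = s_i^-1): braid word = s5 s1 s3 s1 s2^-1 s2^-1 s3 s3 s2^-1 s1 s4 s5 s5^-1.
The presented braid s5 s1 s3 s1 s2^-1 s2^-1 s3 s3 s2^-1 s1 s4 s5 s5^-1 on 6 strands reduces by inverse Markov moves (closure unchanged at each step):
  Deconjugate: the word is γ·β·γ⁻¹ with γ = s5 (prefix) and γ⁻¹ = s5^-1 (suffix); strip both.
  Destabilize: the word has the form β·s5 where s5 occurs only as the final letter (β ∈ B_5); drop it and the last strand → 5 strands.
  Destabilize: the word has the form β·s4 where s4 occurs only as the final letter (β ∈ B_4); drop it and the last strand → 4 strands.
Reduced to β = s1 s3 s1 s2^-1 s2^-1 s3 s3 s2^-1 s1 on 4 strands, 9 crossings.
Compute on β:
Braid: s1 s3 s1 s2^-1 s2^-1 s3 s3 s2^-1 s1 on 4 strands, 9 crossings.
Writhe w = (#positive) - (#negative) = 6 - 3 = 3.
Computing the Kauffman bracket via state sum. There are 2^9 = 512 states.
Each crossing splits two ways (0=vertical, 1=horizontal). The state's weight is A^(#A-smoothings - #B-smoothings) * d^(loops - 1).
Tabulate the states by total A-exponent and number of loops L (A-exp: L × count):
  A^9: L=5 ×1
  A^7: L=4 ×9
  A^5: L=3 ×32, L=5 ×4
  A^3: L=2 ×55, L=4 ×28, L=6 ×1
  A^1: L=1 ×39, L=3 ×77, L=5 ×10
  A^-1: L=2 ×81, L=4 ×44, L=6 ×1
  A^-3: L=3 ×73, L=5 ×11
  A^-5: L=4 ×35, L=6 ×1
  A^-7: L=5 ×9
  A^-9: L=6 ×1
Each group contributes A^e * Σ count * d^(L-1):
Powers of d = -A^2 - A^-2: d^2 = A^4 + 2 + A^-4; d^3 = -A^6 - 3*A^2 - 3*A^-2 - A^-6; d^4 = A^8 + 4*A^4 + 6 + 4*A^-4 + A^-8; d^5 = -A^10 - 5*A^6 - 10*A^2 - 10*A^-2 - 5*A^-6 - A^-10.
  A^9 * (d^4) = A^17 + 4*A^13 + 6*A^9 + 4*A^5 + A
  A^7 * (9*d^3) = -9*A^13 - 27*A^9 - 27*A^5 - 9*A
  A^5 * (32*d^2 + 4*d^4) = 4*A^13 + 48*A^9 + 88*A^5 + 48*A + 4*A^-3
  A^3 * (55*d + 28*d^3 + d^5) = -A^13 - 33*A^9 - 149*A^5 - 149*A - 33*A^-3 - A^-7
  A^1 * (39 + 77*d^2 + 10*d^4) = 10*A^9 + 117*A^5 + 253*A + 117*A^-3 + 10*A^-7
  A^-1 * (81*d + 44*d^3 + d^5) = -A^9 - 49*A^5 - 223*A - 223*A^-3 - 49*A^-7 - A^-11
  A^-3 * (73*d^2 + 11*d^4) = 11*A^5 + 117*A + 212*A^-3 + 117*A^-7 + 11*A^-11
  A^-5 * (35*d^3 + d^5) = -A^5 - 40*A - 115*A^-3 - 115*A^-7 - 40*A^-11 - A^-15
  A^-7 * (9*d^4) = 9*A + 36*A^-3 + 54*A^-7 + 36*A^-11 + 9*A^-15
  A^-9 * (d^5) = -A - 5*A^-3 - 10*A^-7 - 10*A^-11 - 5*A^-15 - A^-19
Summing the groups: <K> = A^17 - 2*A^13 + 3*A^9 - 6*A^5 + 6*A - 7*A^-3 + 6*A^-7 - 4*A^-11 + 3*A^-15 - A^-19
Normalise by the writhe: (-A^3)^(-w) = (-A^3)^(-3) = -A^-9, so f(A) = -A^-9 * <K> = -A^8 + 2*A^4 - 3 + 6*A^-4 - 6*A^-8 + 7*A^-12 - 6*A^-16 + 4*A^-20 - 3*A^-24 + A^-28.
Substitute A = t^(-1/4), i.e. A^e → t^(-e/4): V(t) = t^7 - 3*t^6 + 4*t^5 - 6*t^4 + 7*t^3 - 6*t^2 + 6*t - 3 + 2*t^-1 - t^-2

Answer: t^7 - 3*t^6 + 4*t^5 - 6*t^4 + 7*t^3 - 6*t^2 + 6*t - 3 + 2*t^-1 - t^-2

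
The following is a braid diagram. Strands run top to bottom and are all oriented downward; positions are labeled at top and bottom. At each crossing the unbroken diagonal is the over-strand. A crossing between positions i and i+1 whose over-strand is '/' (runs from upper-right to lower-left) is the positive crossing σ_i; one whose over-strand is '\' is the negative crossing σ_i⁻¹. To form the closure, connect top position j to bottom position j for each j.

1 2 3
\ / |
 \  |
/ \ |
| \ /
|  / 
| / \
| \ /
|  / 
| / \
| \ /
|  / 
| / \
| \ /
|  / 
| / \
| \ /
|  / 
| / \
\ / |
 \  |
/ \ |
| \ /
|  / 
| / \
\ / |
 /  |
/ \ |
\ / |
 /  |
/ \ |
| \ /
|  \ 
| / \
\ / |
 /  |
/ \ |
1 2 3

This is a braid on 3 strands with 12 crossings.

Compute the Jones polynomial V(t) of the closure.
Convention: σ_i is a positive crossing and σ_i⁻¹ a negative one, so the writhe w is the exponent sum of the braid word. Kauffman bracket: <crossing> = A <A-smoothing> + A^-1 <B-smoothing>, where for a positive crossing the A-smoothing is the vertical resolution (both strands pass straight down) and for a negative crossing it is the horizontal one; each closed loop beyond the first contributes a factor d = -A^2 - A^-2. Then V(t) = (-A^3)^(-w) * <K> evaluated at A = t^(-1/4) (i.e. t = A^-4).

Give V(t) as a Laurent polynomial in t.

-t^9 + t^8 - 2*t^7 + 3*t^6 - 2*t^5 + 2*t^4 - t^3 + t^2

Derivation:
Reading the diagram top to bottom ('/'-over between positions i,i+1 = s_i, '\'-over = s_i^-1): braid word = s1^-1 s2 s2 s2 s2 s2 s1^-1 s2 s1 s1 s2^-1 s1.
The presented braid s1^-1 s2 s2 s2 s2 s2 s1^-1 s2 s1 s1 s2^-1 s1 on 3 strands reduces by inverse Markov moves (closure unchanged at each step):
  Deconjugate: the word is γ·β·γ⁻¹ with γ = s1^-1 s2 (prefix) and γ⁻¹ = s2^-1 s1 (suffix); strip both.
Reduced to β = s2 s2 s2 s2 s1^-1 s2 s1 s1 on 3 strands, 8 crossings.
Compute on β:
Braid: s2 s2 s2 s2 s1^-1 s2 s1 s1 on 3 strands, 8 crossings.
Writhe w = (#positive) - (#negative) = 7 - 1 = 6.
State-sum expansion of <K>. There are 2^8 = 256 states.
Smooth each crossing (0=||, 1=⌣⌢); contribution A^(Σ sign_k(1-2s_k)) * d^(L-1).
Tabulate the states by total A-exponent and number of loops L (A-exp: L × count):
  A^8: L=2 ×1
  A^6: L=1 ×5, L=3 ×3
  A^4: L=2 ×27, L=4 ×1
  A^2: L=1 ×18, L=3 ×38
  A^0: L=2 ×41, L=4 ×29
  A^-2: L=3 ×44, L=5 ×12
  A^-4: L=4 ×26, L=6 ×2
  A^-6: L=5 ×8
  A^-8: L=6 ×1
Each group contributes A^e * Σ count * d^(L-1):
Powers of d = -A^2 - A^-2: d^2 = A^4 + 2 + A^-4; d^3 = -A^6 - 3*A^2 - 3*A^-2 - A^-6; d^4 = A^8 + 4*A^4 + 6 + 4*A^-4 + A^-8; d^5 = -A^10 - 5*A^6 - 10*A^2 - 10*A^-2 - 5*A^-6 - A^-10.
  A^8 * (d) = -A^10 - A^6
  A^6 * (5 + 3*d^2) = 3*A^10 + 11*A^6 + 3*A^2
  A^4 * (27*d + d^3) = -A^10 - 30*A^6 - 30*A^2 - A^-2
  A^2 * (18 + 38*d^2) = 38*A^6 + 94*A^2 + 38*A^-2
  A^0 * (41*d + 29*d^3) = -29*A^6 - 128*A^2 - 128*A^-2 - 29*A^-6
  A^-2 * (44*d^2 + 12*d^4) = 12*A^6 + 92*A^2 + 160*A^-2 + 92*A^-6 + 12*A^-10
  A^-4 * (26*d^3 + 2*d^5) = -2*A^6 - 36*A^2 - 98*A^-2 - 98*A^-6 - 36*A^-10 - 2*A^-14
  A^-6 * (8*d^4) = 8*A^2 + 32*A^-2 + 48*A^-6 + 32*A^-10 + 8*A^-14
  A^-8 * (d^5) = -A^2 - 5*A^-2 - 10*A^-6 - 10*A^-10 - 5*A^-14 - A^-18
Summing the groups: <K> = A^10 - A^6 + 2*A^2 - 2*A^-2 + 3*A^-6 - 2*A^-10 + A^-14 - A^-18
Normalise by the writhe: (-A^3)^(-w) = (-A^3)^(-6) = A^-18, so f(A) = A^-18 * <K> = A^-8 - A^-12 + 2*A^-16 - 2*A^-20 + 3*A^-24 - 2*A^-28 + A^-32 - A^-36.
Substitute A = t^(-1/4), i.e. A^e → t^(-e/4): V(t) = -t^9 + t^8 - 2*t^7 + 3*t^6 - 2*t^5 + 2*t^4 - t^3 + t^2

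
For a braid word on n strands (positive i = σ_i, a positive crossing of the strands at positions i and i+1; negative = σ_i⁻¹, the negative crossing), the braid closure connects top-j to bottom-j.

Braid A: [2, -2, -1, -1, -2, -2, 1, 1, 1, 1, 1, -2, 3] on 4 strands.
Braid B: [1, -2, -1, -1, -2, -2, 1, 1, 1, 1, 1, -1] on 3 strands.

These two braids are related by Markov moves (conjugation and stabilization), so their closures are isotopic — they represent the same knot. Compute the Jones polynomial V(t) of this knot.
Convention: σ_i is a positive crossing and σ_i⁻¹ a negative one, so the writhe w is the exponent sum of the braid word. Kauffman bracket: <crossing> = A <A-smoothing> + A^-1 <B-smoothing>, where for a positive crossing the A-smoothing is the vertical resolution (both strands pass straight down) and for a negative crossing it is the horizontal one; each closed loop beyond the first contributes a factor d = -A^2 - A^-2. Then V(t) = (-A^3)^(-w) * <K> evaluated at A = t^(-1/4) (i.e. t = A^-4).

Markov-equivalent braids have isotopic closures, hence identical knot invariants. Strip the Markov moves from each word to reach a common short braid β, then compute V(t) once on β.
Braid A: s2 s2^-1 s1^-1 s1^-1 s2^-1 s2^-1 s1 s1 s1 s1 s1 s2^-1 s3 on 4 strands reduces by inverse Markov moves (closure unchanged at each step):
  Destabilize: the word has the form β·s3 where s3 occurs only as the final letter (β ∈ B_3); drop it and the last strand → 3 strands.
  Deconjugate: the word is γ·β·γ⁻¹ with γ = s2 (prefix) and γ⁻¹ = s2^-1 (suffix); strip both.
Reduced to β = s2^-1 s1^-1 s1^-1 s2^-1 s2^-1 s1 s1 s1 s1 s1 on 3 strands, 10 crossings.
Braid B: s1 s2^-1 s1^-1 s1^-1 s2^-1 s2^-1 s1 s1 s1 s1 s1 s1^-1 on 3 strands reduces by inverse Markov moves (closure unchanged at each step):
  Deconjugate: the word is γ·β·γ⁻¹ with γ = s1 (prefix) and γ⁻¹ = s1^-1 (suffix); strip both.
Reduced to β = s2^-1 s1^-1 s1^-1 s2^-1 s2^-1 s1 s1 s1 s1 s1 on 3 strands, 10 crossings.
Both give the same β = s2^-1 s1^-1 s1^-1 s2^-1 s2^-1 s1 s1 s1 s1 s1 on 3 strands, so one state sum suffices:
Braid: s2^-1 s1^-1 s1^-1 s2^-1 s2^-1 s1 s1 s1 s1 s1 on 3 strands, 10 crossings.
Writhe w = (#positive) - (#negative) = 5 - 5 = 0.
State-sum expansion of <K>. There are 2^10 = 1024 states.
For each crossing: s=0 is the vertical smoothing, s=1 horizontal. Crossing k contributes A^(sign_k * (1 - 2*s_k)); loop factor d = -A^2 - A^-2.
Tabulate the states by total A-exponent and number of loops L (A-exp: L × count):
  A^10: L=4 ×1
  A^8: L=3 ×10
  A^6: L=2 ×29, L=4 ×16
  A^4: L=1 ×26, L=3 ×74, L=5 ×20
  A^2: L=2 ×90, L=4 ×105, L=6 ×15
  A^0: L=1 ×15, L=3 ×141, L=5 ×90, L=7 ×6
  A^-2: L=2 ×35, L=4 ×130, L=6 ×44, L=8 ×1
  A^-4: L=3 ×40, L=5 ×69, L=7 ×11
  A^-6: L=4 ×25, L=6 ×19, L=8 ×1
  A^-8: L=5 ×8, L=7 ×2
  A^-10: L=6 ×1
Each group contributes A^e * Σ count * d^(L-1):
Powers of d = -A^2 - A^-2: d^2 = A^4 + 2 + A^-4; d^3 = -A^6 - 3*A^2 - 3*A^-2 - A^-6; d^4 = A^8 + 4*A^4 + 6 + 4*A^-4 + A^-8; d^5 = -A^10 - 5*A^6 - 10*A^2 - 10*A^-2 - 5*A^-6 - A^-10; d^6 = A^12 + 6*A^8 + 15*A^4 + 20 + 15*A^-4 + 6*A^-8 + A^-12; d^7 = -A^14 - 7*A^10 - 21*A^6 - 35*A^2 - 35*A^-2 - 21*A^-6 - 7*A^-10 - A^-14.
  A^10 * (d^3) = -A^16 - 3*A^12 - 3*A^8 - A^4
  A^8 * (10*d^2) = 10*A^12 + 20*A^8 + 10*A^4
  A^6 * (29*d + 16*d^3) = -16*A^12 - 77*A^8 - 77*A^4 - 16
  A^4 * (26 + 74*d^2 + 20*d^4) = 20*A^12 + 154*A^8 + 294*A^4 + 154 + 20*A^-4
  A^2 * (90*d + 105*d^3 + 15*d^5) = -15*A^12 - 180*A^8 - 555*A^4 - 555 - 180*A^-4 - 15*A^-8
  A^0 * (15 + 141*d^2 + 90*d^4 + 6*d^6) = 6*A^12 + 126*A^8 + 591*A^4 + 957 + 591*A^-4 + 126*A^-8 + 6*A^-12
  A^-2 * (35*d + 130*d^3 + 44*d^5 + d^7) = -A^12 - 51*A^8 - 371*A^4 - 900 - 900*A^-4 - 371*A^-8 - 51*A^-12 - A^-16
  A^-4 * (40*d^2 + 69*d^4 + 11*d^6) = 11*A^8 + 135*A^4 + 481 + 714*A^-4 + 481*A^-8 + 135*A^-12 + 11*A^-16
  A^-6 * (25*d^3 + 19*d^5 + d^7) = -A^8 - 26*A^4 - 141 - 300*A^-4 - 300*A^-8 - 141*A^-12 - 26*A^-16 - A^-20
  A^-8 * (8*d^4 + 2*d^6) = 2*A^4 + 20 + 62*A^-4 + 88*A^-8 + 62*A^-12 + 20*A^-16 + 2*A^-20
  A^-10 * (d^5) = -1 - 5*A^-4 - 10*A^-8 - 10*A^-12 - 5*A^-16 - A^-20
Summing the groups: <K> = -A^16 + A^12 - A^8 + 2*A^4 - 1 + 2*A^-4 - A^-8 + A^-12 - A^-16
Normalise by the writhe: (-A^3)^(-w) = (-A^3)^(0) = 1, so f(A) = 1 * <K> = -A^16 + A^12 - A^8 + 2*A^4 - 1 + 2*A^-4 - A^-8 + A^-12 - A^-16.
Substitute A = t^(-1/4), i.e. A^e → t^(-e/4): V(t) = -t^4 + t^3 - t^2 + 2*t - 1 + 2*t^-1 - t^-2 + t^-3 - t^-4

Answer: -t^4 + t^3 - t^2 + 2*t - 1 + 2*t^-1 - t^-2 + t^-3 - t^-4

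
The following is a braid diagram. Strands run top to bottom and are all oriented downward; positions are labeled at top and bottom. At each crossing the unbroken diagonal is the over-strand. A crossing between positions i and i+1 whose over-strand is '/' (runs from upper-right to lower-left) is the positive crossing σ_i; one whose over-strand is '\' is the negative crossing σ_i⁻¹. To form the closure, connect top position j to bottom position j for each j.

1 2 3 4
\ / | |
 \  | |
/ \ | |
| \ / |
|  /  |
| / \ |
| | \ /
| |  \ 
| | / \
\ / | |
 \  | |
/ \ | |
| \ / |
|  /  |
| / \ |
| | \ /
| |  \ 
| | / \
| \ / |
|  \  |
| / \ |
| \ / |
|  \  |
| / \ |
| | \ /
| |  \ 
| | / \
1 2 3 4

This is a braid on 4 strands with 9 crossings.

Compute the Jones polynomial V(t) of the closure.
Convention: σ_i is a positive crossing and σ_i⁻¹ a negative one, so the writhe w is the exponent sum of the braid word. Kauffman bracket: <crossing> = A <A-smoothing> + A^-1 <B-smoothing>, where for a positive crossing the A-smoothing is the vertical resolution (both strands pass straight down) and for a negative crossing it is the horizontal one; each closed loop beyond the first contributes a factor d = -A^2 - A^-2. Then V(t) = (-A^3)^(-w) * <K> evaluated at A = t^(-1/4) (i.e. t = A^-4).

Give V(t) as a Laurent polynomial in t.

2*t^-1 - 3*t^-2 + 4*t^-3 - 4*t^-4 + 4*t^-5 - 3*t^-6 + 2*t^-7 - t^-8

Derivation:
Reading the diagram top to bottom ('/'-over between positions i,i+1 = s_i, '\'-over = s_i^-1): braid word = s1^-1 s2 s3^-1 s1^-1 s2 s3^-1 s2^-1 s2^-1 s3^-1.
Braid: s1^-1 s2 s3^-1 s1^-1 s2 s3^-1 s2^-1 s2^-1 s3^-1 on 4 strands, 9 crossings.
Writhe w = (#positive) - (#negative) = 2 - 7 = -5.
State-sum expansion of <K>. There are 2^9 = 512 states.
Smooth each crossing (0=||, 1=⌣⌢); contribution A^(Σ sign_k(1-2s_k)) * d^(L-1).
Tabulate the states by total A-exponent and number of loops L (A-exp: L × count):
  A^9: L=5 ×1
  A^7: L=4 ×9
  A^5: L=3 ×33, L=5 ×3
  A^3: L=2 ×59, L=4 ×25
  A^1: L=1 ×42, L=3 ×80, L=5 ×4
  A^-1: L=2 ×93, L=4 ×33
  A^-3: L=1 ×19, L=3 ×58, L=5 ×7
  A^-5: L=2 ×19, L=4 ×16, L=6 ×1
  A^-7: L=3 ×7, L=5 ×2
  A^-9: L=4 ×1
Each group contributes A^e * Σ count * d^(L-1):
Powers of d = -A^2 - A^-2: d^2 = A^4 + 2 + A^-4; d^3 = -A^6 - 3*A^2 - 3*A^-2 - A^-6; d^4 = A^8 + 4*A^4 + 6 + 4*A^-4 + A^-8; d^5 = -A^10 - 5*A^6 - 10*A^2 - 10*A^-2 - 5*A^-6 - A^-10.
  A^9 * (d^4) = A^17 + 4*A^13 + 6*A^9 + 4*A^5 + A
  A^7 * (9*d^3) = -9*A^13 - 27*A^9 - 27*A^5 - 9*A
  A^5 * (33*d^2 + 3*d^4) = 3*A^13 + 45*A^9 + 84*A^5 + 45*A + 3*A^-3
  A^3 * (59*d + 25*d^3) = -25*A^9 - 134*A^5 - 134*A - 25*A^-3
  A^1 * (42 + 80*d^2 + 4*d^4) = 4*A^9 + 96*A^5 + 226*A + 96*A^-3 + 4*A^-7
  A^-1 * (93*d + 33*d^3) = -33*A^5 - 192*A - 192*A^-3 - 33*A^-7
  A^-3 * (19 + 58*d^2 + 7*d^4) = 7*A^5 + 86*A + 177*A^-3 + 86*A^-7 + 7*A^-11
  A^-5 * (19*d + 16*d^3 + d^5) = -A^5 - 21*A - 77*A^-3 - 77*A^-7 - 21*A^-11 - A^-15
  A^-7 * (7*d^2 + 2*d^4) = 2*A + 15*A^-3 + 26*A^-7 + 15*A^-11 + 2*A^-15
  A^-9 * (d^3) = -A^-3 - 3*A^-7 - 3*A^-11 - A^-15
Summing the groups: <K> = A^17 - 2*A^13 + 3*A^9 - 4*A^5 + 4*A - 4*A^-3 + 3*A^-7 - 2*A^-11
Normalise by the writhe: (-A^3)^(-w) = (-A^3)^(5) = -A^15, so f(A) = -A^15 * <K> = -A^32 + 2*A^28 - 3*A^24 + 4*A^20 - 4*A^16 + 4*A^12 - 3*A^8 + 2*A^4.
Substitute A = t^(-1/4), i.e. A^e → t^(-e/4): V(t) = 2*t^-1 - 3*t^-2 + 4*t^-3 - 4*t^-4 + 4*t^-5 - 3*t^-6 + 2*t^-7 - t^-8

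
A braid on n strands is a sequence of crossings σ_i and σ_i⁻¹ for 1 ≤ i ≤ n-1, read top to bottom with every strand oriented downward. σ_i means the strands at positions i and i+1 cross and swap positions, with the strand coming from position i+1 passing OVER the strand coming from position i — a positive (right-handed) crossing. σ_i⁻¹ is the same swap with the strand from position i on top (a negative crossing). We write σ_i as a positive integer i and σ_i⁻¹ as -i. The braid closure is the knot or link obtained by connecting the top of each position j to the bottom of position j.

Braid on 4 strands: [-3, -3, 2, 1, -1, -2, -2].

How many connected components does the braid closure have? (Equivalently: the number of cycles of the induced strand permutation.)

3

Derivation:
Track the strand permutation on 4 strands, starting from identity.
  step 1: s3^-1 swaps positions 3,4 -> [1 2 4 3]
  step 2: s3^-1 swaps positions 3,4 -> [1 2 3 4]
  step 3: s2 swaps positions 2,3 -> [1 3 2 4]
  step 4: s1 swaps positions 1,2 -> [3 1 2 4]
  step 5: s1^-1 swaps positions 1,2 -> [1 3 2 4]
  step 6: s2^-1 swaps positions 2,3 -> [1 2 3 4]
  step 7: s2^-1 swaps positions 2,3 -> [1 3 2 4]
Final permutation (position -> original strand): [1 3 2 4]
Closure components = cycle count of this permutation = 3.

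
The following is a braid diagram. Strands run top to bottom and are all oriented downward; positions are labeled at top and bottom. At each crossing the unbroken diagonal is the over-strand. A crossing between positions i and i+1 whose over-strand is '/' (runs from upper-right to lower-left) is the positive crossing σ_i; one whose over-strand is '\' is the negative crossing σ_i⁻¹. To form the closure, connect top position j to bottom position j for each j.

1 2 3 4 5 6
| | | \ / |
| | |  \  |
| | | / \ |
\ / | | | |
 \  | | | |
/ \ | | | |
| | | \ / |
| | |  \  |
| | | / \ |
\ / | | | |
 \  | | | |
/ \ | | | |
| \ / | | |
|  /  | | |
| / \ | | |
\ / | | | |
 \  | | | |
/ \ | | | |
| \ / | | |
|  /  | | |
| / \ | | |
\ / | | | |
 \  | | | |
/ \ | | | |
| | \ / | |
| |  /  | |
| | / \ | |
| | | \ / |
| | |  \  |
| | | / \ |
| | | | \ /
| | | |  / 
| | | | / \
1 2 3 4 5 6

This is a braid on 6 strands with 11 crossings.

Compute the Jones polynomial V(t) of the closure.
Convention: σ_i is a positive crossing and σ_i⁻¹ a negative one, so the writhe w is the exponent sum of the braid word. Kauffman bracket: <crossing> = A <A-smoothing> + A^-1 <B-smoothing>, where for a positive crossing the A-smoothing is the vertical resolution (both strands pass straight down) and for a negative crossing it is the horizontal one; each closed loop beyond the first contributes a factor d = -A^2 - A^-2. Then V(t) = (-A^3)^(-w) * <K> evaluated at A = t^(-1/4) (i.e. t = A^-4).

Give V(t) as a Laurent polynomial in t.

Reading the diagram top to bottom ('/'-over between positions i,i+1 = s_i, '\'-over = s_i^-1): braid word = s4^-1 s1^-1 s4^-1 s1^-1 s2 s1^-1 s2 s1^-1 s3 s4^-1 s5.
The presented braid s4^-1 s1^-1 s4^-1 s1^-1 s2 s1^-1 s2 s1^-1 s3 s4^-1 s5 on 6 strands reduces by inverse Markov moves (closure unchanged at each step):
  Destabilize: the word has the form β·s5 where s5 occurs only as the final letter (β ∈ B_5); drop it and the last strand → 5 strands.
Reduced to β = s4^-1 s1^-1 s4^-1 s1^-1 s2 s1^-1 s2 s1^-1 s3 s4^-1 on 5 strands, 10 crossings.
Compute on β:
Braid: s4^-1 s1^-1 s4^-1 s1^-1 s2 s1^-1 s2 s1^-1 s3 s4^-1 on 5 strands, 10 crossings.
Writhe w = (#positive) - (#negative) = 3 - 7 = -4.
State-sum expansion of <K>. There are 2^10 = 1024 states.
For each crossing: s=0 is the vertical smoothing, s=1 horizontal. Crossing k contributes A^(sign_k * (1 - 2*s_k)); loop factor d = -A^2 - A^-2.
Tabulate the states by total A-exponent and number of loops L (A-exp: L × count):
  A^10: L=8 ×1
  A^8: L=7 ×10
  A^6: L=6 ×45
  A^4: L=5 ×118, L=7 ×2
  A^2: L=4 ×195, L=6 ×15
  A^0: L=3 ×203, L=5 ×49
  A^-2: L=2 ×123, L=4 ×85, L=6 ×2
  A^-4: L=1 ×33, L=3 ×78, L=5 ×9
  A^-6: L=2 ×29, L=4 ×16
  A^-8: L=3 ×9, L=5 ×1
  A^-10: L=4 ×1
Each group contributes A^e * Σ count * d^(L-1):
Powers of d = -A^2 - A^-2: d^2 = A^4 + 2 + A^-4; d^3 = -A^6 - 3*A^2 - 3*A^-2 - A^-6; d^4 = A^8 + 4*A^4 + 6 + 4*A^-4 + A^-8; d^5 = -A^10 - 5*A^6 - 10*A^2 - 10*A^-2 - 5*A^-6 - A^-10; d^6 = A^12 + 6*A^8 + 15*A^4 + 20 + 15*A^-4 + 6*A^-8 + A^-12; d^7 = -A^14 - 7*A^10 - 21*A^6 - 35*A^2 - 35*A^-2 - 21*A^-6 - 7*A^-10 - A^-14.
  A^10 * (d^7) = -A^24 - 7*A^20 - 21*A^16 - 35*A^12 - 35*A^8 - 21*A^4 - 7 - A^-4
  A^8 * (10*d^6) = 10*A^20 + 60*A^16 + 150*A^12 + 200*A^8 + 150*A^4 + 60 + 10*A^-4
  A^6 * (45*d^5) = -45*A^16 - 225*A^12 - 450*A^8 - 450*A^4 - 225 - 45*A^-4
  A^4 * (118*d^4 + 2*d^6) = 2*A^16 + 130*A^12 + 502*A^8 + 748*A^4 + 502 + 130*A^-4 + 2*A^-8
  A^2 * (195*d^3 + 15*d^5) = -15*A^12 - 270*A^8 - 735*A^4 - 735 - 270*A^-4 - 15*A^-8
  A^0 * (203*d^2 + 49*d^4) = 49*A^8 + 399*A^4 + 700 + 399*A^-4 + 49*A^-8
  A^-2 * (123*d + 85*d^3 + 2*d^5) = -2*A^8 - 95*A^4 - 398 - 398*A^-4 - 95*A^-8 - 2*A^-12
  A^-4 * (33 + 78*d^2 + 9*d^4) = 9*A^4 + 114 + 243*A^-4 + 114*A^-8 + 9*A^-12
  A^-6 * (29*d + 16*d^3) = -16 - 77*A^-4 - 77*A^-8 - 16*A^-12
  A^-8 * (9*d^2 + d^4) = 1 + 13*A^-4 + 24*A^-8 + 13*A^-12 + A^-16
  A^-10 * (d^3) = -A^-4 - 3*A^-8 - 3*A^-12 - A^-16
Summing the groups: <K> = -A^24 + 3*A^20 - 4*A^16 + 5*A^12 - 6*A^8 + 5*A^4 - 4 + 3*A^-4 - A^-8 + A^-12
Normalise by the writhe: (-A^3)^(-w) = (-A^3)^(4) = A^12, so f(A) = A^12 * <K> = -A^36 + 3*A^32 - 4*A^28 + 5*A^24 - 6*A^20 + 5*A^16 - 4*A^12 + 3*A^8 - A^4 + 1.
Substitute A = t^(-1/4), i.e. A^e → t^(-e/4): V(t) = 1 - t^-1 + 3*t^-2 - 4*t^-3 + 5*t^-4 - 6*t^-5 + 5*t^-6 - 4*t^-7 + 3*t^-8 - t^-9

Answer: 1 - t^-1 + 3*t^-2 - 4*t^-3 + 5*t^-4 - 6*t^-5 + 5*t^-6 - 4*t^-7 + 3*t^-8 - t^-9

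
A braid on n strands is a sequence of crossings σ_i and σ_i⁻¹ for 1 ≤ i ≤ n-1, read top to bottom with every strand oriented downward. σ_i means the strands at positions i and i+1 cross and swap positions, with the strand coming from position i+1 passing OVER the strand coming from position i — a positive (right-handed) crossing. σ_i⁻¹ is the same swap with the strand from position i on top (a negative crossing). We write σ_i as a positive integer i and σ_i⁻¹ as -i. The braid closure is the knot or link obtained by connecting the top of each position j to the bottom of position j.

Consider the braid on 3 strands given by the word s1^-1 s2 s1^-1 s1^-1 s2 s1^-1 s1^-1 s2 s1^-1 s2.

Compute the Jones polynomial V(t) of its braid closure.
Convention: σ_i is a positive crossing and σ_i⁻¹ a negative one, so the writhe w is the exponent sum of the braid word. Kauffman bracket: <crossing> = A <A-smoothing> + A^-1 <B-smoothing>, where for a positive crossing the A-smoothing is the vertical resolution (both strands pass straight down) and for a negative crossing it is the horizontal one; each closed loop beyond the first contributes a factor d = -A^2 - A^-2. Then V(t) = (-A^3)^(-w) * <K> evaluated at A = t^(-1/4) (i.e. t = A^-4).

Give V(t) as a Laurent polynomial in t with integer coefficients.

t^3 - 4*t^2 + 8*t - 11 + 15*t^-1 - 16*t^-2 + 15*t^-3 - 12*t^-4 + 8*t^-5 - 4*t^-6 + t^-7

Derivation:
Braid: s1^-1 s2 s1^-1 s1^-1 s2 s1^-1 s1^-1 s2 s1^-1 s2 on 3 strands, 10 crossings.
Writhe w = (#positive) - (#negative) = 4 - 6 = -2.
State-sum expansion of <K>. There are 2^10 = 1024 states.
Smooth each crossing (0=||, 1=⌣⌢); contribution A^(Σ sign_k(1-2s_k)) * d^(L-1).
Tabulate the states by total A-exponent and number of loops L (A-exp: L × count):
  A^10: L=7 ×1
  A^8: L=6 ×10
  A^6: L=5 ×45
  A^4: L=4 ×118, L=6 ×2
  A^2: L=3 ×193, L=5 ×17
  A^0: L=2 ×192, L=4 ×59, L=6 ×1
  A^-2: L=1 ×95, L=3 ×108, L=5 ×7
  A^-4: L=2 ×95, L=4 ×25
  A^-6: L=3 ×43, L=5 ×2
  A^-8: L=4 ×10
  A^-10: L=5 ×1
Each group contributes A^e * Σ count * d^(L-1):
Powers of d = -A^2 - A^-2: d^2 = A^4 + 2 + A^-4; d^3 = -A^6 - 3*A^2 - 3*A^-2 - A^-6; d^4 = A^8 + 4*A^4 + 6 + 4*A^-4 + A^-8; d^5 = -A^10 - 5*A^6 - 10*A^2 - 10*A^-2 - 5*A^-6 - A^-10; d^6 = A^12 + 6*A^8 + 15*A^4 + 20 + 15*A^-4 + 6*A^-8 + A^-12.
  A^10 * (d^6) = A^22 + 6*A^18 + 15*A^14 + 20*A^10 + 15*A^6 + 6*A^2 + A^-2
  A^8 * (10*d^5) = -10*A^18 - 50*A^14 - 100*A^10 - 100*A^6 - 50*A^2 - 10*A^-2
  A^6 * (45*d^4) = 45*A^14 + 180*A^10 + 270*A^6 + 180*A^2 + 45*A^-2
  A^4 * (118*d^3 + 2*d^5) = -2*A^14 - 128*A^10 - 374*A^6 - 374*A^2 - 128*A^-2 - 2*A^-6
  A^2 * (193*d^2 + 17*d^4) = 17*A^10 + 261*A^6 + 488*A^2 + 261*A^-2 + 17*A^-6
  A^0 * (192*d + 59*d^3 + d^5) = -A^10 - 64*A^6 - 379*A^2 - 379*A^-2 - 64*A^-6 - A^-10
  A^-2 * (95 + 108*d^2 + 7*d^4) = 7*A^6 + 136*A^2 + 353*A^-2 + 136*A^-6 + 7*A^-10
  A^-4 * (95*d + 25*d^3) = -25*A^2 - 170*A^-2 - 170*A^-6 - 25*A^-10
  A^-6 * (43*d^2 + 2*d^4) = 2*A^2 + 51*A^-2 + 98*A^-6 + 51*A^-10 + 2*A^-14
  A^-8 * (10*d^3) = -10*A^-2 - 30*A^-6 - 30*A^-10 - 10*A^-14
  A^-10 * (d^4) = A^-2 + 4*A^-6 + 6*A^-10 + 4*A^-14 + A^-18
Summing the groups: <K> = A^22 - 4*A^18 + 8*A^14 - 12*A^10 + 15*A^6 - 16*A^2 + 15*A^-2 - 11*A^-6 + 8*A^-10 - 4*A^-14 + A^-18
Normalise by the writhe: (-A^3)^(-w) = (-A^3)^(2) = A^6, so f(A) = A^6 * <K> = A^28 - 4*A^24 + 8*A^20 - 12*A^16 + 15*A^12 - 16*A^8 + 15*A^4 - 11 + 8*A^-4 - 4*A^-8 + A^-12.
Substitute A = t^(-1/4), i.e. A^e → t^(-e/4): V(t) = t^3 - 4*t^2 + 8*t - 11 + 15*t^-1 - 16*t^-2 + 15*t^-3 - 12*t^-4 + 8*t^-5 - 4*t^-6 + t^-7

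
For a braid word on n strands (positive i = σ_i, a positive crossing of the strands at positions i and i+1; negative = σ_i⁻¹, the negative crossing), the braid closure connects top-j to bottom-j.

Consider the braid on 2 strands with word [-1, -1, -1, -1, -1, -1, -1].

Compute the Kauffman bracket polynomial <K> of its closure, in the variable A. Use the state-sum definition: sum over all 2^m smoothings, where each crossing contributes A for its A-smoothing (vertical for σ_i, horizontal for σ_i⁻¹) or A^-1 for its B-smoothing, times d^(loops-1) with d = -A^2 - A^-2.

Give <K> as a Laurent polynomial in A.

A^19 - A^15 + A^11 - A^7 + A^3 - A^-1 - A^-9

Derivation:
Braid: s1^-1 s1^-1 s1^-1 s1^-1 s1^-1 s1^-1 s1^-1 on 2 strands, 7 crossings.
Writhe w = (#positive) - (#negative) = 0 - 7 = -7.
Computing the Kauffman bracket via state sum. There are 2^7 = 128 states.
For each crossing: s=0 is the vertical smoothing, s=1 horizontal. Crossing k contributes A^(sign_k * (1 - 2*s_k)); loop factor d = -A^2 - A^-2.
Tabulate the states by total A-exponent and number of loops L (A-exp: L × count):
  A^7: L=7 ×1
  A^5: L=6 ×7
  A^3: L=5 ×21
  A^1: L=4 ×35
  A^-1: L=3 ×35
  A^-3: L=2 ×21
  A^-5: L=1 ×7
  A^-7: L=2 ×1
Each group contributes A^e * Σ count * d^(L-1):
Powers of d = -A^2 - A^-2: d^2 = A^4 + 2 + A^-4; d^3 = -A^6 - 3*A^2 - 3*A^-2 - A^-6; d^4 = A^8 + 4*A^4 + 6 + 4*A^-4 + A^-8; d^5 = -A^10 - 5*A^6 - 10*A^2 - 10*A^-2 - 5*A^-6 - A^-10; d^6 = A^12 + 6*A^8 + 15*A^4 + 20 + 15*A^-4 + 6*A^-8 + A^-12.
  A^7 * (d^6) = A^19 + 6*A^15 + 15*A^11 + 20*A^7 + 15*A^3 + 6*A^-1 + A^-5
  A^5 * (7*d^5) = -7*A^15 - 35*A^11 - 70*A^7 - 70*A^3 - 35*A^-1 - 7*A^-5
  A^3 * (21*d^4) = 21*A^11 + 84*A^7 + 126*A^3 + 84*A^-1 + 21*A^-5
  A^1 * (35*d^3) = -35*A^7 - 105*A^3 - 105*A^-1 - 35*A^-5
  A^-1 * (35*d^2) = 35*A^3 + 70*A^-1 + 35*A^-5
  A^-3 * (21*d) = -21*A^-1 - 21*A^-5
  A^-5 * (7) = 7*A^-5
  A^-7 * (d) = -A^-5 - A^-9
Summing the groups: <K> = A^19 - A^15 + A^11 - A^7 + A^3 - A^-1 - A^-9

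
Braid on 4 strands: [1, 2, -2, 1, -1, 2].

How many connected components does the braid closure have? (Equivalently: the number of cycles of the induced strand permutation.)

2

Derivation:
Track the strand permutation on 4 strands, starting from identity.
  step 1: s1 swaps positions 1,2 -> [2 1 3 4]
  step 2: s2 swaps positions 2,3 -> [2 3 1 4]
  step 3: s2^-1 swaps positions 2,3 -> [2 1 3 4]
  step 4: s1 swaps positions 1,2 -> [1 2 3 4]
  step 5: s1^-1 swaps positions 1,2 -> [2 1 3 4]
  step 6: s2 swaps positions 2,3 -> [2 3 1 4]
Final permutation (position -> original strand): [2 3 1 4]
Closure components = cycle count of this permutation = 2.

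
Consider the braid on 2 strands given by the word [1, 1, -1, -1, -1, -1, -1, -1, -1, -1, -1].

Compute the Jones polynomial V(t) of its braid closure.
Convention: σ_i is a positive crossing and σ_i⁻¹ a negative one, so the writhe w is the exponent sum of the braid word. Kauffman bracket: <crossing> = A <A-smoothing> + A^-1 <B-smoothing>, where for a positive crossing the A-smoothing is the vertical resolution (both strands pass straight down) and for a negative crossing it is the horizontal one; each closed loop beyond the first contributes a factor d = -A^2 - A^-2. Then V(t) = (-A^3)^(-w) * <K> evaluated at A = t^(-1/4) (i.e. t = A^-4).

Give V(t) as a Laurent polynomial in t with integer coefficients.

t^-3 + t^-5 - t^-6 + t^-7 - t^-8 + t^-9 - t^-10

Derivation:
The presented braid s1 s1 s1^-1 s1^-1 s1^-1 s1^-1 s1^-1 s1^-1 s1^-1 s1^-1 s1^-1 on 2 strands reduces by inverse Markov moves (closure unchanged at each step):
  Deconjugate: the word is γ·β·γ⁻¹ with γ = s1 s1 (prefix) and γ⁻¹ = s1^-1 s1^-1 (suffix); strip both.
Reduced to β = s1^-1 s1^-1 s1^-1 s1^-1 s1^-1 s1^-1 s1^-1 on 2 strands, 7 crossings.
Compute on β:
Braid: s1^-1 s1^-1 s1^-1 s1^-1 s1^-1 s1^-1 s1^-1 on 2 strands, 7 crossings.
Writhe w = (#positive) - (#negative) = 0 - 7 = -7.
Computing the Kauffman bracket via state sum. There are 2^7 = 128 states.
Each crossing splits two ways (0=vertical, 1=horizontal). The state's weight is A^(#A-smoothings - #B-smoothings) * d^(loops - 1).
Tabulate the states by total A-exponent and number of loops L (A-exp: L × count):
  A^7: L=7 ×1
  A^5: L=6 ×7
  A^3: L=5 ×21
  A^1: L=4 ×35
  A^-1: L=3 ×35
  A^-3: L=2 ×21
  A^-5: L=1 ×7
  A^-7: L=2 ×1
Each group contributes A^e * Σ count * d^(L-1):
Powers of d = -A^2 - A^-2: d^2 = A^4 + 2 + A^-4; d^3 = -A^6 - 3*A^2 - 3*A^-2 - A^-6; d^4 = A^8 + 4*A^4 + 6 + 4*A^-4 + A^-8; d^5 = -A^10 - 5*A^6 - 10*A^2 - 10*A^-2 - 5*A^-6 - A^-10; d^6 = A^12 + 6*A^8 + 15*A^4 + 20 + 15*A^-4 + 6*A^-8 + A^-12.
  A^7 * (d^6) = A^19 + 6*A^15 + 15*A^11 + 20*A^7 + 15*A^3 + 6*A^-1 + A^-5
  A^5 * (7*d^5) = -7*A^15 - 35*A^11 - 70*A^7 - 70*A^3 - 35*A^-1 - 7*A^-5
  A^3 * (21*d^4) = 21*A^11 + 84*A^7 + 126*A^3 + 84*A^-1 + 21*A^-5
  A^1 * (35*d^3) = -35*A^7 - 105*A^3 - 105*A^-1 - 35*A^-5
  A^-1 * (35*d^2) = 35*A^3 + 70*A^-1 + 35*A^-5
  A^-3 * (21*d) = -21*A^-1 - 21*A^-5
  A^-5 * (7) = 7*A^-5
  A^-7 * (d) = -A^-5 - A^-9
Summing the groups: <K> = A^19 - A^15 + A^11 - A^7 + A^3 - A^-1 - A^-9
Normalise by the writhe: (-A^3)^(-w) = (-A^3)^(7) = -A^21, so f(A) = -A^21 * <K> = -A^40 + A^36 - A^32 + A^28 - A^24 + A^20 + A^12.
Substitute A = t^(-1/4), i.e. A^e → t^(-e/4): V(t) = t^-3 + t^-5 - t^-6 + t^-7 - t^-8 + t^-9 - t^-10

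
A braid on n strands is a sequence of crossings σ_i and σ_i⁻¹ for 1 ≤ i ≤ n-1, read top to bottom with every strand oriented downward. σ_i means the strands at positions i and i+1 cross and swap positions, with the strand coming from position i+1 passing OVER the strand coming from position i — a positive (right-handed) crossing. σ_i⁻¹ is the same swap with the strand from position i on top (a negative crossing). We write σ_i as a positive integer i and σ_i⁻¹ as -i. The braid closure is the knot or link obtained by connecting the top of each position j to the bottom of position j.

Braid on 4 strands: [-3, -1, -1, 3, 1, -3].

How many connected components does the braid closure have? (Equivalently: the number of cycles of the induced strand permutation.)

Track the strand permutation on 4 strands, starting from identity.
  step 1: s3^-1 swaps positions 3,4 -> [1 2 4 3]
  step 2: s1^-1 swaps positions 1,2 -> [2 1 4 3]
  step 3: s1^-1 swaps positions 1,2 -> [1 2 4 3]
  step 4: s3 swaps positions 3,4 -> [1 2 3 4]
  step 5: s1 swaps positions 1,2 -> [2 1 3 4]
  step 6: s3^-1 swaps positions 3,4 -> [2 1 4 3]
Final permutation (position -> original strand): [2 1 4 3]
Closure components = cycle count of this permutation = 2.

Answer: 2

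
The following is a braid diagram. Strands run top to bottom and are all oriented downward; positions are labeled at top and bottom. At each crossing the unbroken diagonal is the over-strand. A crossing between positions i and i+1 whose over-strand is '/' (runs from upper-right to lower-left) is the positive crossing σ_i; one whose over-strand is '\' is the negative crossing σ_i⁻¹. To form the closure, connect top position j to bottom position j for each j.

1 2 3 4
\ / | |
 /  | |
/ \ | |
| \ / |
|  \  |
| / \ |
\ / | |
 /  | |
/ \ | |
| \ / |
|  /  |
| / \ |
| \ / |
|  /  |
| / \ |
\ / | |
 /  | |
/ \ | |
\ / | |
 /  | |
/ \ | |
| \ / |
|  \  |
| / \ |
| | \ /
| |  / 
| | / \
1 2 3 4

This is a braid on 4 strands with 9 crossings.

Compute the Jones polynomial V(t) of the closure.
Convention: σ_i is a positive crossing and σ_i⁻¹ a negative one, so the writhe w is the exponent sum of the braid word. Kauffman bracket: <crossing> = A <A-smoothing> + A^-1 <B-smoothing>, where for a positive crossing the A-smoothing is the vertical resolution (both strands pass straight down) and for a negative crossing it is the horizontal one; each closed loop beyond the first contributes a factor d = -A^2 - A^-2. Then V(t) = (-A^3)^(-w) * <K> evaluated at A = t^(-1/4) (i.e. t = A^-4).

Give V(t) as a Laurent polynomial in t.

Reading the diagram top to bottom ('/'-over between positions i,i+1 = s_i, '\'-over = s_i^-1): braid word = s1 s2^-1 s1 s2 s2 s1 s1 s2^-1 s3.
The presented braid s1 s2^-1 s1 s2 s2 s1 s1 s2^-1 s3 on 4 strands reduces by inverse Markov moves (closure unchanged at each step):
  Destabilize: the word has the form β·s3 where s3 occurs only as the final letter (β ∈ B_3); drop it and the last strand → 3 strands.
Reduced to β = s1 s2^-1 s1 s2 s2 s1 s1 s2^-1 on 3 strands, 8 crossings.
Compute on β:
Braid: s1 s2^-1 s1 s2 s2 s1 s1 s2^-1 on 3 strands, 8 crossings.
Writhe w = (#positive) - (#negative) = 6 - 2 = 4.
Enumerate smoothing states for the bracket polynomial. There are 2^8 = 256 states.
Smooth each crossing (0=||, 1=⌣⌢); contribution A^(Σ sign_k(1-2s_k)) * d^(L-1).
Tabulate the states by total A-exponent and number of loops L (A-exp: L × count):
  A^8: L=3 ×1
  A^6: L=2 ×6, L=4 ×2
  A^4: L=1 ×11, L=3 ×16, L=5 ×1
  A^2: L=2 ×47, L=4 ×9
  A^0: L=1 ×26, L=3 ×43, L=5 ×1
  A^-2: L=2 ×41, L=4 ×15
  A^-4: L=3 ×26, L=5 ×2
  A^-6: L=4 ×8
  A^-8: L=5 ×1
Each group contributes A^e * Σ count * d^(L-1):
Powers of d = -A^2 - A^-2: d^2 = A^4 + 2 + A^-4; d^3 = -A^6 - 3*A^2 - 3*A^-2 - A^-6; d^4 = A^8 + 4*A^4 + 6 + 4*A^-4 + A^-8.
  A^8 * (d^2) = A^12 + 2*A^8 + A^4
  A^6 * (6*d + 2*d^3) = -2*A^12 - 12*A^8 - 12*A^4 - 2
  A^4 * (11 + 16*d^2 + d^4) = A^12 + 20*A^8 + 49*A^4 + 20 + A^-4
  A^2 * (47*d + 9*d^3) = -9*A^8 - 74*A^4 - 74 - 9*A^-4
  A^0 * (26 + 43*d^2 + d^4) = A^8 + 47*A^4 + 118 + 47*A^-4 + A^-8
  A^-2 * (41*d + 15*d^3) = -15*A^4 - 86 - 86*A^-4 - 15*A^-8
  A^-4 * (26*d^2 + 2*d^4) = 2*A^4 + 34 + 64*A^-4 + 34*A^-8 + 2*A^-12
  A^-6 * (8*d^3) = -8 - 24*A^-4 - 24*A^-8 - 8*A^-12
  A^-8 * (d^4) = 1 + 4*A^-4 + 6*A^-8 + 4*A^-12 + A^-16
Summing the groups: <K> = 2*A^8 - 2*A^4 + 3 - 3*A^-4 + 2*A^-8 - 2*A^-12 + A^-16
Normalise by the writhe: (-A^3)^(-w) = (-A^3)^(-4) = A^-12, so f(A) = A^-12 * <K> = 2*A^-4 - 2*A^-8 + 3*A^-12 - 3*A^-16 + 2*A^-20 - 2*A^-24 + A^-28.
Substitute A = t^(-1/4), i.e. A^e → t^(-e/4): V(t) = t^7 - 2*t^6 + 2*t^5 - 3*t^4 + 3*t^3 - 2*t^2 + 2*t

Answer: t^7 - 2*t^6 + 2*t^5 - 3*t^4 + 3*t^3 - 2*t^2 + 2*t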